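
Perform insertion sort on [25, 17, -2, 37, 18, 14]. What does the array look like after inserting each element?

First element 25 is already 'sorted'
Insert 17: shifted 1 elements -> [17, 25, -2, 37, 18, 14]
Insert -2: shifted 2 elements -> [-2, 17, 25, 37, 18, 14]
Insert 37: shifted 0 elements -> [-2, 17, 25, 37, 18, 14]
Insert 18: shifted 2 elements -> [-2, 17, 18, 25, 37, 14]
Insert 14: shifted 4 elements -> [-2, 14, 17, 18, 25, 37]


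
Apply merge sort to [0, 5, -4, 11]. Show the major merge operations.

Divide and conquer:
  Merge [0] + [5] -> [0, 5]
  Merge [-4] + [11] -> [-4, 11]
  Merge [0, 5] + [-4, 11] -> [-4, 0, 5, 11]


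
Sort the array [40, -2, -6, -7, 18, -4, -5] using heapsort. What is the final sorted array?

Build heap: [40, 18, -4, -7, -2, -6, -5]
Extract 40: [18, -2, -4, -7, -5, -6, 40]
Extract 18: [-2, -5, -4, -7, -6, 18, 40]
Extract -2: [-4, -5, -6, -7, -2, 18, 40]
Extract -4: [-5, -7, -6, -4, -2, 18, 40]
Extract -5: [-6, -7, -5, -4, -2, 18, 40]
Extract -6: [-7, -6, -5, -4, -2, 18, 40]


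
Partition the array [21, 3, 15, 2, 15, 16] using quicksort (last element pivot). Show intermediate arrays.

Partition 1: pivot=16 at index 4 -> [3, 15, 2, 15, 16, 21]
Partition 2: pivot=15 at index 3 -> [3, 15, 2, 15, 16, 21]
Partition 3: pivot=2 at index 0 -> [2, 15, 3, 15, 16, 21]
Partition 4: pivot=3 at index 1 -> [2, 3, 15, 15, 16, 21]


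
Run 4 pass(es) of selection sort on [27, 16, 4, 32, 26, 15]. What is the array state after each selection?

Pass 1: Select minimum 4 at index 2, swap -> [4, 16, 27, 32, 26, 15]
Pass 2: Select minimum 15 at index 5, swap -> [4, 15, 27, 32, 26, 16]
Pass 3: Select minimum 16 at index 5, swap -> [4, 15, 16, 32, 26, 27]
Pass 4: Select minimum 26 at index 4, swap -> [4, 15, 16, 26, 32, 27]


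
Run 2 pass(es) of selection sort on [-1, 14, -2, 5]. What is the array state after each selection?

Pass 1: Select minimum -2 at index 2, swap -> [-2, 14, -1, 5]
Pass 2: Select minimum -1 at index 2, swap -> [-2, -1, 14, 5]


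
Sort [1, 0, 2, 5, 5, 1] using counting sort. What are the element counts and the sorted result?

Count array: [1, 2, 1, 0, 0, 2]
(count[i] = number of elements equal to i)
Cumulative count: [1, 3, 4, 4, 4, 6]
Sorted: [0, 1, 1, 2, 5, 5]


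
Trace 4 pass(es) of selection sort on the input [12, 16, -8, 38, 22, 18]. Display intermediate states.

Pass 1: Select minimum -8 at index 2, swap -> [-8, 16, 12, 38, 22, 18]
Pass 2: Select minimum 12 at index 2, swap -> [-8, 12, 16, 38, 22, 18]
Pass 3: Select minimum 16 at index 2, swap -> [-8, 12, 16, 38, 22, 18]
Pass 4: Select minimum 18 at index 5, swap -> [-8, 12, 16, 18, 22, 38]


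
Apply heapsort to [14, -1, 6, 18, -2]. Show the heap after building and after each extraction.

Build heap: [18, 14, 6, -1, -2]
Extract 18: [14, -1, 6, -2, 18]
Extract 14: [6, -1, -2, 14, 18]
Extract 6: [-1, -2, 6, 14, 18]
Extract -1: [-2, -1, 6, 14, 18]


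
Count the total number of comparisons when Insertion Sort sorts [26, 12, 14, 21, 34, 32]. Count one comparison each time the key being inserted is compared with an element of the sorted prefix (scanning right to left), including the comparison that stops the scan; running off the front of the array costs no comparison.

Insert 12: 26 > 12 (shift), reached front = 1 comparison(s) -> [12, 26, 14, 21, 34, 32]
Insert 14: 26 > 14 (shift), 12 <= 14 (stop) = 2 comparison(s) -> [12, 14, 26, 21, 34, 32]
Insert 21: 26 > 21 (shift), 14 <= 21 (stop) = 2 comparison(s) -> [12, 14, 21, 26, 34, 32]
Insert 34: 26 <= 34 (stop) = 1 comparison(s) -> [12, 14, 21, 26, 34, 32]
Insert 32: 34 > 32 (shift), 26 <= 32 (stop) = 2 comparison(s) -> [12, 14, 21, 26, 32, 34]
Total comparisons: 1 + 2 + 2 + 1 + 2 = 8


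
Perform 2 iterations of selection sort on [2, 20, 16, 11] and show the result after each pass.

Pass 1: Select minimum 2 at index 0, swap -> [2, 20, 16, 11]
Pass 2: Select minimum 11 at index 3, swap -> [2, 11, 16, 20]


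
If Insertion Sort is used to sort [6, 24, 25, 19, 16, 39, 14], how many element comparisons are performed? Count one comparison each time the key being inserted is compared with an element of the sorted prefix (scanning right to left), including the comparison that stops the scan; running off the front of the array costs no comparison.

Insert 24: 6 <= 24 (stop) = 1 comparison(s) -> [6, 24, 25, 19, 16, 39, 14]
Insert 25: 24 <= 25 (stop) = 1 comparison(s) -> [6, 24, 25, 19, 16, 39, 14]
Insert 19: 25 > 19 (shift), 24 > 19 (shift), 6 <= 19 (stop) = 3 comparison(s) -> [6, 19, 24, 25, 16, 39, 14]
Insert 16: 25 > 16 (shift), 24 > 16 (shift), 19 > 16 (shift), 6 <= 16 (stop) = 4 comparison(s) -> [6, 16, 19, 24, 25, 39, 14]
Insert 39: 25 <= 39 (stop) = 1 comparison(s) -> [6, 16, 19, 24, 25, 39, 14]
Insert 14: 39 > 14 (shift), 25 > 14 (shift), 24 > 14 (shift), 19 > 14 (shift), 16 > 14 (shift), 6 <= 14 (stop) = 6 comparison(s) -> [6, 14, 16, 19, 24, 25, 39]
Total comparisons: 1 + 1 + 3 + 4 + 1 + 6 = 16


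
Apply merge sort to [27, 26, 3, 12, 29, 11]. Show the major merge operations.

Divide and conquer:
  Merge [26] + [3] -> [3, 26]
  Merge [27] + [3, 26] -> [3, 26, 27]
  Merge [29] + [11] -> [11, 29]
  Merge [12] + [11, 29] -> [11, 12, 29]
  Merge [3, 26, 27] + [11, 12, 29] -> [3, 11, 12, 26, 27, 29]


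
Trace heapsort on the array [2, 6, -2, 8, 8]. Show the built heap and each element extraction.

Build heap: [8, 8, -2, 6, 2]
Extract 8: [8, 6, -2, 2, 8]
Extract 8: [6, 2, -2, 8, 8]
Extract 6: [2, -2, 6, 8, 8]
Extract 2: [-2, 2, 6, 8, 8]


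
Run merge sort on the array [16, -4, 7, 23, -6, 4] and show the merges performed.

Divide and conquer:
  Merge [-4] + [7] -> [-4, 7]
  Merge [16] + [-4, 7] -> [-4, 7, 16]
  Merge [-6] + [4] -> [-6, 4]
  Merge [23] + [-6, 4] -> [-6, 4, 23]
  Merge [-4, 7, 16] + [-6, 4, 23] -> [-6, -4, 4, 7, 16, 23]


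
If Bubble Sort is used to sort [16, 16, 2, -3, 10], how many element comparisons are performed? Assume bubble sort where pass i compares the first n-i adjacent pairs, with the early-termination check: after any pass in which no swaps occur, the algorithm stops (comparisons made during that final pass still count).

Pass 1: compare adjacent pairs (0,1)..(3,4) = 4 comparison(s), 3 swap(s) -> [16, 2, -3, 10, 16]
Pass 2: compare adjacent pairs (0,1)..(2,3) = 3 comparison(s), 3 swap(s) -> [2, -3, 10, 16, 16]
Pass 3: compare adjacent pairs (0,1)..(1,2) = 2 comparison(s), 1 swap(s) -> [-3, 2, 10, 16, 16]
Pass 4: compare adjacent pairs (0,1)..(0,1) = 1 comparison(s), 0 swap(s) -> [-3, 2, 10, 16, 16]
No swaps in this pass, so bubble sort stops here.
Total comparisons: 4 + 3 + 2 + 1 = 10


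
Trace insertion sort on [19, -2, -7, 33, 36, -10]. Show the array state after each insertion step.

First element 19 is already 'sorted'
Insert -2: shifted 1 elements -> [-2, 19, -7, 33, 36, -10]
Insert -7: shifted 2 elements -> [-7, -2, 19, 33, 36, -10]
Insert 33: shifted 0 elements -> [-7, -2, 19, 33, 36, -10]
Insert 36: shifted 0 elements -> [-7, -2, 19, 33, 36, -10]
Insert -10: shifted 5 elements -> [-10, -7, -2, 19, 33, 36]


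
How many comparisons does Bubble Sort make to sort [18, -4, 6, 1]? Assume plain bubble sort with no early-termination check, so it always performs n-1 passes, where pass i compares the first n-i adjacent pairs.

Pass 1: compare adjacent pairs (0,1)..(2,3) = 3 comparison(s), 3 swap(s) -> [-4, 6, 1, 18]
Pass 2: compare adjacent pairs (0,1)..(1,2) = 2 comparison(s), 1 swap(s) -> [-4, 1, 6, 18]
Pass 3: compare adjacent pairs (0,1)..(0,1) = 1 comparison(s), 0 swap(s) -> [-4, 1, 6, 18]
Total comparisons: 3 + 2 + 1 = 6


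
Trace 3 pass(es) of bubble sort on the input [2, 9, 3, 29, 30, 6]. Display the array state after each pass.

After pass 1: [2, 3, 9, 29, 6, 30] (2 swaps)
After pass 2: [2, 3, 9, 6, 29, 30] (1 swaps)
After pass 3: [2, 3, 6, 9, 29, 30] (1 swaps)
Total swaps: 4


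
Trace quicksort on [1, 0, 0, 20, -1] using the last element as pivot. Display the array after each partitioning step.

Partition 1: pivot=-1 at index 0 -> [-1, 0, 0, 20, 1]
Partition 2: pivot=1 at index 3 -> [-1, 0, 0, 1, 20]
Partition 3: pivot=0 at index 2 -> [-1, 0, 0, 1, 20]


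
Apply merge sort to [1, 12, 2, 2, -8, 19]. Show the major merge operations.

Divide and conquer:
  Merge [12] + [2] -> [2, 12]
  Merge [1] + [2, 12] -> [1, 2, 12]
  Merge [-8] + [19] -> [-8, 19]
  Merge [2] + [-8, 19] -> [-8, 2, 19]
  Merge [1, 2, 12] + [-8, 2, 19] -> [-8, 1, 2, 2, 12, 19]


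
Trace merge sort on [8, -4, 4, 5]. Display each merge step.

Divide and conquer:
  Merge [8] + [-4] -> [-4, 8]
  Merge [4] + [5] -> [4, 5]
  Merge [-4, 8] + [4, 5] -> [-4, 4, 5, 8]


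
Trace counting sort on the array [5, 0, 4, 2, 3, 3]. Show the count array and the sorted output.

Count array: [1, 0, 1, 2, 1, 1]
(count[i] = number of elements equal to i)
Cumulative count: [1, 1, 2, 4, 5, 6]
Sorted: [0, 2, 3, 3, 4, 5]


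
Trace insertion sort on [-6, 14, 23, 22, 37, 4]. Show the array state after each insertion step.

First element -6 is already 'sorted'
Insert 14: shifted 0 elements -> [-6, 14, 23, 22, 37, 4]
Insert 23: shifted 0 elements -> [-6, 14, 23, 22, 37, 4]
Insert 22: shifted 1 elements -> [-6, 14, 22, 23, 37, 4]
Insert 37: shifted 0 elements -> [-6, 14, 22, 23, 37, 4]
Insert 4: shifted 4 elements -> [-6, 4, 14, 22, 23, 37]


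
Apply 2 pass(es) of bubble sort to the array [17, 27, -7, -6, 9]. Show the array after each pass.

After pass 1: [17, -7, -6, 9, 27] (3 swaps)
After pass 2: [-7, -6, 9, 17, 27] (3 swaps)
Total swaps: 6


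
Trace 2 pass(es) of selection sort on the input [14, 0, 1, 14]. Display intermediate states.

Pass 1: Select minimum 0 at index 1, swap -> [0, 14, 1, 14]
Pass 2: Select minimum 1 at index 2, swap -> [0, 1, 14, 14]


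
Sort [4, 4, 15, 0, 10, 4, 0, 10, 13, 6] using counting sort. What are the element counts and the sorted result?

Count array: [2, 0, 0, 0, 3, 0, 1, 0, 0, 0, 2, 0, 0, 1, 0, 1]
(count[i] = number of elements equal to i)
Cumulative count: [2, 2, 2, 2, 5, 5, 6, 6, 6, 6, 8, 8, 8, 9, 9, 10]
Sorted: [0, 0, 4, 4, 4, 6, 10, 10, 13, 15]


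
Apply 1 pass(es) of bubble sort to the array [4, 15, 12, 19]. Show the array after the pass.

After pass 1: [4, 12, 15, 19] (1 swaps)
Total swaps: 1


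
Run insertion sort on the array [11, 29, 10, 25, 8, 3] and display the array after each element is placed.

First element 11 is already 'sorted'
Insert 29: shifted 0 elements -> [11, 29, 10, 25, 8, 3]
Insert 10: shifted 2 elements -> [10, 11, 29, 25, 8, 3]
Insert 25: shifted 1 elements -> [10, 11, 25, 29, 8, 3]
Insert 8: shifted 4 elements -> [8, 10, 11, 25, 29, 3]
Insert 3: shifted 5 elements -> [3, 8, 10, 11, 25, 29]


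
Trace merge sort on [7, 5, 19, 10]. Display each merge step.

Divide and conquer:
  Merge [7] + [5] -> [5, 7]
  Merge [19] + [10] -> [10, 19]
  Merge [5, 7] + [10, 19] -> [5, 7, 10, 19]


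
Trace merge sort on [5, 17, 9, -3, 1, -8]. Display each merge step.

Divide and conquer:
  Merge [17] + [9] -> [9, 17]
  Merge [5] + [9, 17] -> [5, 9, 17]
  Merge [1] + [-8] -> [-8, 1]
  Merge [-3] + [-8, 1] -> [-8, -3, 1]
  Merge [5, 9, 17] + [-8, -3, 1] -> [-8, -3, 1, 5, 9, 17]


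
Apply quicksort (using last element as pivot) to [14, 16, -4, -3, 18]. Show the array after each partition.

Partition 1: pivot=18 at index 4 -> [14, 16, -4, -3, 18]
Partition 2: pivot=-3 at index 1 -> [-4, -3, 14, 16, 18]
Partition 3: pivot=16 at index 3 -> [-4, -3, 14, 16, 18]


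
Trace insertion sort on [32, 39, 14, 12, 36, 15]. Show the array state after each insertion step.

First element 32 is already 'sorted'
Insert 39: shifted 0 elements -> [32, 39, 14, 12, 36, 15]
Insert 14: shifted 2 elements -> [14, 32, 39, 12, 36, 15]
Insert 12: shifted 3 elements -> [12, 14, 32, 39, 36, 15]
Insert 36: shifted 1 elements -> [12, 14, 32, 36, 39, 15]
Insert 15: shifted 3 elements -> [12, 14, 15, 32, 36, 39]


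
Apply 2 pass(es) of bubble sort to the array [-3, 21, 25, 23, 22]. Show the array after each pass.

After pass 1: [-3, 21, 23, 22, 25] (2 swaps)
After pass 2: [-3, 21, 22, 23, 25] (1 swaps)
Total swaps: 3


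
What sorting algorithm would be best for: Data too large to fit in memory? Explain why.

Best choice: External merge sort
Reason: Minimizes disk I/O by sequential reads/writes


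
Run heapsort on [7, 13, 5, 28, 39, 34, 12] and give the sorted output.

Build heap: [39, 28, 34, 7, 13, 5, 12]
Extract 39: [34, 28, 12, 7, 13, 5, 39]
Extract 34: [28, 13, 12, 7, 5, 34, 39]
Extract 28: [13, 7, 12, 5, 28, 34, 39]
Extract 13: [12, 7, 5, 13, 28, 34, 39]
Extract 12: [7, 5, 12, 13, 28, 34, 39]
Extract 7: [5, 7, 12, 13, 28, 34, 39]


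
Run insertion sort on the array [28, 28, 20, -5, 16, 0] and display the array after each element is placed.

First element 28 is already 'sorted'
Insert 28: shifted 0 elements -> [28, 28, 20, -5, 16, 0]
Insert 20: shifted 2 elements -> [20, 28, 28, -5, 16, 0]
Insert -5: shifted 3 elements -> [-5, 20, 28, 28, 16, 0]
Insert 16: shifted 3 elements -> [-5, 16, 20, 28, 28, 0]
Insert 0: shifted 4 elements -> [-5, 0, 16, 20, 28, 28]


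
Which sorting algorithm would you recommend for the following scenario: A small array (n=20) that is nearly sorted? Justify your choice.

Best choice: Insertion sort
Reason: Insertion sort is O(n) for nearly sorted arrays and has low overhead


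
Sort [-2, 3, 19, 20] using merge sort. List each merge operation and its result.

Divide and conquer:
  Merge [-2] + [3] -> [-2, 3]
  Merge [19] + [20] -> [19, 20]
  Merge [-2, 3] + [19, 20] -> [-2, 3, 19, 20]


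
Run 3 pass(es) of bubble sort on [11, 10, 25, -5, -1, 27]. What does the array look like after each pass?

After pass 1: [10, 11, -5, -1, 25, 27] (3 swaps)
After pass 2: [10, -5, -1, 11, 25, 27] (2 swaps)
After pass 3: [-5, -1, 10, 11, 25, 27] (2 swaps)
Total swaps: 7


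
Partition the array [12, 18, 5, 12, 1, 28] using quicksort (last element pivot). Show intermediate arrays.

Partition 1: pivot=28 at index 5 -> [12, 18, 5, 12, 1, 28]
Partition 2: pivot=1 at index 0 -> [1, 18, 5, 12, 12, 28]
Partition 3: pivot=12 at index 3 -> [1, 5, 12, 12, 18, 28]
Partition 4: pivot=12 at index 2 -> [1, 5, 12, 12, 18, 28]


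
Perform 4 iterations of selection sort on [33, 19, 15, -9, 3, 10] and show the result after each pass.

Pass 1: Select minimum -9 at index 3, swap -> [-9, 19, 15, 33, 3, 10]
Pass 2: Select minimum 3 at index 4, swap -> [-9, 3, 15, 33, 19, 10]
Pass 3: Select minimum 10 at index 5, swap -> [-9, 3, 10, 33, 19, 15]
Pass 4: Select minimum 15 at index 5, swap -> [-9, 3, 10, 15, 19, 33]


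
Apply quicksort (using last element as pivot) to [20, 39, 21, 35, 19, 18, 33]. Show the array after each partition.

Partition 1: pivot=33 at index 4 -> [20, 21, 19, 18, 33, 35, 39]
Partition 2: pivot=18 at index 0 -> [18, 21, 19, 20, 33, 35, 39]
Partition 3: pivot=20 at index 2 -> [18, 19, 20, 21, 33, 35, 39]
Partition 4: pivot=39 at index 6 -> [18, 19, 20, 21, 33, 35, 39]


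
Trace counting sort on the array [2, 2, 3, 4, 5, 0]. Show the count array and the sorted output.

Count array: [1, 0, 2, 1, 1, 1]
(count[i] = number of elements equal to i)
Cumulative count: [1, 1, 3, 4, 5, 6]
Sorted: [0, 2, 2, 3, 4, 5]


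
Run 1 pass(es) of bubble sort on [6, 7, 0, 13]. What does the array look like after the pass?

After pass 1: [6, 0, 7, 13] (1 swaps)
Total swaps: 1


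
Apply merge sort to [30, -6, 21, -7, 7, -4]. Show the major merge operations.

Divide and conquer:
  Merge [-6] + [21] -> [-6, 21]
  Merge [30] + [-6, 21] -> [-6, 21, 30]
  Merge [7] + [-4] -> [-4, 7]
  Merge [-7] + [-4, 7] -> [-7, -4, 7]
  Merge [-6, 21, 30] + [-7, -4, 7] -> [-7, -6, -4, 7, 21, 30]


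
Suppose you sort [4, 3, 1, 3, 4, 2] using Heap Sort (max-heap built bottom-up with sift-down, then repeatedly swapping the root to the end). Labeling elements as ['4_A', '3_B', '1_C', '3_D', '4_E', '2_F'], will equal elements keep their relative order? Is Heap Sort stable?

Trace Heap Sort on the labeled array (the key is the number; the letter only tracks identity):
  Build max-heap: [4_A, 4_E, 2_F, 3_D, 3_B, 1_C]
  Swap root 4_A to index 5, re-heapify first 5 -> [4_E, 3_D, 2_F, 1_C, 3_B, 4_A]
  Swap root 4_E to index 4, re-heapify first 4 -> [3_B, 3_D, 2_F, 1_C, 4_E, 4_A]
  Swap root 3_B to index 3, re-heapify first 3 -> [3_D, 1_C, 2_F, 3_B, 4_E, 4_A]
  Swap root 3_D to index 2, re-heapify first 2 -> [2_F, 1_C, 3_D, 3_B, 4_E, 4_A]
  Swap root 2_F to index 1, re-heapify first 1 -> [1_C, 2_F, 3_D, 3_B, 4_E, 4_A]
Final order: [1_C, 2_F, 3_D, 3_B, 4_E, 4_A]
Equal keys:
  value 3: originally 3_B, 3_D; after sorting 3_D, 3_B -> order changed
  value 4: originally 4_A, 4_E; after sorting 4_E, 4_A -> order changed
Equal keys were reordered, so Heap Sort is not stable: heap construction and root-to-end swaps move elements without regard to the original order of equal keys. (One such input is enough; an unstable sort may happen to preserve order on other inputs, but it gives no guarantee.)
Answer: Not stable


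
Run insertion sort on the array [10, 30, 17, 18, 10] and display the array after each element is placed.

First element 10 is already 'sorted'
Insert 30: shifted 0 elements -> [10, 30, 17, 18, 10]
Insert 17: shifted 1 elements -> [10, 17, 30, 18, 10]
Insert 18: shifted 1 elements -> [10, 17, 18, 30, 10]
Insert 10: shifted 3 elements -> [10, 10, 17, 18, 30]


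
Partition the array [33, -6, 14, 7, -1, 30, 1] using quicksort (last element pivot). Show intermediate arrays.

Partition 1: pivot=1 at index 2 -> [-6, -1, 1, 7, 33, 30, 14]
Partition 2: pivot=-1 at index 1 -> [-6, -1, 1, 7, 33, 30, 14]
Partition 3: pivot=14 at index 4 -> [-6, -1, 1, 7, 14, 30, 33]
Partition 4: pivot=33 at index 6 -> [-6, -1, 1, 7, 14, 30, 33]


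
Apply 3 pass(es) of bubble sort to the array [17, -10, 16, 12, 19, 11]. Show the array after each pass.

After pass 1: [-10, 16, 12, 17, 11, 19] (4 swaps)
After pass 2: [-10, 12, 16, 11, 17, 19] (2 swaps)
After pass 3: [-10, 12, 11, 16, 17, 19] (1 swaps)
Total swaps: 7


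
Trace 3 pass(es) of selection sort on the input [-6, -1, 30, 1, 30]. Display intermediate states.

Pass 1: Select minimum -6 at index 0, swap -> [-6, -1, 30, 1, 30]
Pass 2: Select minimum -1 at index 1, swap -> [-6, -1, 30, 1, 30]
Pass 3: Select minimum 1 at index 3, swap -> [-6, -1, 1, 30, 30]


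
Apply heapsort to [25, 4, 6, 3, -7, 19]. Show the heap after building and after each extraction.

Build heap: [25, 4, 19, 3, -7, 6]
Extract 25: [19, 4, 6, 3, -7, 25]
Extract 19: [6, 4, -7, 3, 19, 25]
Extract 6: [4, 3, -7, 6, 19, 25]
Extract 4: [3, -7, 4, 6, 19, 25]
Extract 3: [-7, 3, 4, 6, 19, 25]


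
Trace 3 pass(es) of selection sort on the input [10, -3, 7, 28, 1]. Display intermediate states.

Pass 1: Select minimum -3 at index 1, swap -> [-3, 10, 7, 28, 1]
Pass 2: Select minimum 1 at index 4, swap -> [-3, 1, 7, 28, 10]
Pass 3: Select minimum 7 at index 2, swap -> [-3, 1, 7, 28, 10]


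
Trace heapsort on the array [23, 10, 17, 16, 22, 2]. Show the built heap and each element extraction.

Build heap: [23, 22, 17, 16, 10, 2]
Extract 23: [22, 16, 17, 2, 10, 23]
Extract 22: [17, 16, 10, 2, 22, 23]
Extract 17: [16, 2, 10, 17, 22, 23]
Extract 16: [10, 2, 16, 17, 22, 23]
Extract 10: [2, 10, 16, 17, 22, 23]


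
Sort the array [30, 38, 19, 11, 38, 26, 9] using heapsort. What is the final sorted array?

Build heap: [38, 38, 26, 11, 30, 19, 9]
Extract 38: [38, 30, 26, 11, 9, 19, 38]
Extract 38: [30, 19, 26, 11, 9, 38, 38]
Extract 30: [26, 19, 9, 11, 30, 38, 38]
Extract 26: [19, 11, 9, 26, 30, 38, 38]
Extract 19: [11, 9, 19, 26, 30, 38, 38]
Extract 11: [9, 11, 19, 26, 30, 38, 38]


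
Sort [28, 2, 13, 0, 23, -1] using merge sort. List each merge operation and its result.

Divide and conquer:
  Merge [2] + [13] -> [2, 13]
  Merge [28] + [2, 13] -> [2, 13, 28]
  Merge [23] + [-1] -> [-1, 23]
  Merge [0] + [-1, 23] -> [-1, 0, 23]
  Merge [2, 13, 28] + [-1, 0, 23] -> [-1, 0, 2, 13, 23, 28]


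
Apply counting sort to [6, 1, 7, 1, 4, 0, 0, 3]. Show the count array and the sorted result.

Count array: [2, 2, 0, 1, 1, 0, 1, 1]
(count[i] = number of elements equal to i)
Cumulative count: [2, 4, 4, 5, 6, 6, 7, 8]
Sorted: [0, 0, 1, 1, 3, 4, 6, 7]


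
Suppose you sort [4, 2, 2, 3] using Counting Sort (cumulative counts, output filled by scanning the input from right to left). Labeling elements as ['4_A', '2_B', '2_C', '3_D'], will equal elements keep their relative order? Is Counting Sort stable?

Trace Counting Sort on the labeled array (the key is the number; the letter only tracks identity):
  Counts for values 0..4: [0, 0, 2, 1, 1]
  Cumulative counts: [0, 0, 2, 3, 4]
  Scan right to left: place 3_D at output index 2
  Scan right to left: place 2_C at output index 1
  Scan right to left: place 2_B at output index 0
  Scan right to left: place 4_A at output index 3
  Output: [2_B, 2_C, 3_D, 4_A]
Equal keys:
  value 2: originally 2_B, 2_C; after sorting 2_B, 2_C -> order preserved
All equal keys kept their original relative order. Counting Sort is stable: scanning the input right to left with decreasing cumulative counts places later duplicates at later output positions.
Answer: Stable


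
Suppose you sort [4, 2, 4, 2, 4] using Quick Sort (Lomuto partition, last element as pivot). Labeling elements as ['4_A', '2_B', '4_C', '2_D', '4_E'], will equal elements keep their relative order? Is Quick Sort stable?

Trace Quick Sort on the labeled array (the key is the number; the letter only tracks identity):
  Partition indices 0..4 around pivot 4_E -> [4_A, 2_B, 4_C, 2_D, 4_E]
  Partition indices 0..3 around pivot 2_D -> [2_B, 2_D, 4_C, 4_A, 4_E]
  Partition indices 2..3 around pivot 4_A -> [2_B, 2_D, 4_C, 4_A, 4_E]
Final order: [2_B, 2_D, 4_C, 4_A, 4_E]
Equal keys:
  value 2: originally 2_B, 2_D; after sorting 2_B, 2_D -> order preserved
  value 4: originally 4_A, 4_C, 4_E; after sorting 4_C, 4_A, 4_E -> order changed
Equal keys were reordered, so Quick Sort is not stable: partition swaps elements across long distances and can reorder equal keys. (One such input is enough; an unstable sort may happen to preserve order on other inputs, but it gives no guarantee.)
Answer: Not stable


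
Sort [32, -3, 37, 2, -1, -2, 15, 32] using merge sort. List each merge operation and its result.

Divide and conquer:
  Merge [32] + [-3] -> [-3, 32]
  Merge [37] + [2] -> [2, 37]
  Merge [-3, 32] + [2, 37] -> [-3, 2, 32, 37]
  Merge [-1] + [-2] -> [-2, -1]
  Merge [15] + [32] -> [15, 32]
  Merge [-2, -1] + [15, 32] -> [-2, -1, 15, 32]
  Merge [-3, 2, 32, 37] + [-2, -1, 15, 32] -> [-3, -2, -1, 2, 15, 32, 32, 37]


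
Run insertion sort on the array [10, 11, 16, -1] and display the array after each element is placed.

First element 10 is already 'sorted'
Insert 11: shifted 0 elements -> [10, 11, 16, -1]
Insert 16: shifted 0 elements -> [10, 11, 16, -1]
Insert -1: shifted 3 elements -> [-1, 10, 11, 16]


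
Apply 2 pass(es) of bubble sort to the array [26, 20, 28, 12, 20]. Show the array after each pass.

After pass 1: [20, 26, 12, 20, 28] (3 swaps)
After pass 2: [20, 12, 20, 26, 28] (2 swaps)
Total swaps: 5


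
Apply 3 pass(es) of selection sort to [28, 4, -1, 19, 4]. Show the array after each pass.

Pass 1: Select minimum -1 at index 2, swap -> [-1, 4, 28, 19, 4]
Pass 2: Select minimum 4 at index 1, swap -> [-1, 4, 28, 19, 4]
Pass 3: Select minimum 4 at index 4, swap -> [-1, 4, 4, 19, 28]


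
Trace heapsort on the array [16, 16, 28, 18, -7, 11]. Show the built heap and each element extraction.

Build heap: [28, 18, 16, 16, -7, 11]
Extract 28: [18, 16, 16, 11, -7, 28]
Extract 18: [16, 11, 16, -7, 18, 28]
Extract 16: [16, 11, -7, 16, 18, 28]
Extract 16: [11, -7, 16, 16, 18, 28]
Extract 11: [-7, 11, 16, 16, 18, 28]


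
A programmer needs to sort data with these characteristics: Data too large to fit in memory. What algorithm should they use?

Best choice: External merge sort
Reason: Minimizes disk I/O by sequential reads/writes


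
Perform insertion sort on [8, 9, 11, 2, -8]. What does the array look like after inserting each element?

First element 8 is already 'sorted'
Insert 9: shifted 0 elements -> [8, 9, 11, 2, -8]
Insert 11: shifted 0 elements -> [8, 9, 11, 2, -8]
Insert 2: shifted 3 elements -> [2, 8, 9, 11, -8]
Insert -8: shifted 4 elements -> [-8, 2, 8, 9, 11]


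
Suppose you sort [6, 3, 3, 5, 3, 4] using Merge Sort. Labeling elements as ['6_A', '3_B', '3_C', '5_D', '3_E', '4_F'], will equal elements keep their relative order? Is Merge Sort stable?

Trace Merge Sort on the labeled array (the key is the number; the letter only tracks identity):
  Merge [3_B] + [3_C] -> [3_B, 3_C]
  Merge [6_A] + [3_B, 3_C] -> [3_B, 3_C, 6_A]
  Merge [3_E] + [4_F] -> [3_E, 4_F]
  Merge [5_D] + [3_E, 4_F] -> [3_E, 4_F, 5_D]
  Merge [3_B, 3_C, 6_A] + [3_E, 4_F, 5_D] -> [3_B, 3_C, 3_E, 4_F, 5_D, 6_A]
Final order: [3_B, 3_C, 3_E, 4_F, 5_D, 6_A]
Equal keys:
  value 3: originally 3_B, 3_C, 3_E; after sorting 3_B, 3_C, 3_E -> order preserved
All equal keys kept their original relative order. Merge Sort is stable: when the heads of the two halves are equal the merge takes from the left half first.
Answer: Stable


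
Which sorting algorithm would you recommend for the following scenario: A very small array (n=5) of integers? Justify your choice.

Best choice: Insertion sort
Reason: For tiny inputs the O(n^2) overhead is negligible and insertion sort has minimal constant factors


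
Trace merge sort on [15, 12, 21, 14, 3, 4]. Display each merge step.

Divide and conquer:
  Merge [12] + [21] -> [12, 21]
  Merge [15] + [12, 21] -> [12, 15, 21]
  Merge [3] + [4] -> [3, 4]
  Merge [14] + [3, 4] -> [3, 4, 14]
  Merge [12, 15, 21] + [3, 4, 14] -> [3, 4, 12, 14, 15, 21]


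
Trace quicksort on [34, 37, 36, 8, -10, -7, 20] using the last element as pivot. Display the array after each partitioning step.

Partition 1: pivot=20 at index 3 -> [8, -10, -7, 20, 37, 36, 34]
Partition 2: pivot=-7 at index 1 -> [-10, -7, 8, 20, 37, 36, 34]
Partition 3: pivot=34 at index 4 -> [-10, -7, 8, 20, 34, 36, 37]
Partition 4: pivot=37 at index 6 -> [-10, -7, 8, 20, 34, 36, 37]


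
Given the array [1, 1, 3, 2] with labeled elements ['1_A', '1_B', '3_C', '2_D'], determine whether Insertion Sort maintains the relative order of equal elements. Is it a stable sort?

Trace Insertion Sort on the labeled array (the key is the number; the letter only tracks identity):
  Insert 1_B at index 1: [1_A, 1_B, 3_C, 2_D]
  Insert 3_C at index 2: [1_A, 1_B, 3_C, 2_D]
  Insert 2_D at index 2: [1_A, 1_B, 2_D, 3_C]
Final order: [1_A, 1_B, 2_D, 3_C]
Equal keys:
  value 1: originally 1_A, 1_B; after sorting 1_A, 1_B -> order preserved
All equal keys kept their original relative order. Insertion Sort is stable: elements are shifted only while they are strictly greater than the key, so a key is inserted after any equal elements already placed.
Answer: Stable


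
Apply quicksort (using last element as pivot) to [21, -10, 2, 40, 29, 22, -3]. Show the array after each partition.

Partition 1: pivot=-3 at index 1 -> [-10, -3, 2, 40, 29, 22, 21]
Partition 2: pivot=21 at index 3 -> [-10, -3, 2, 21, 29, 22, 40]
Partition 3: pivot=40 at index 6 -> [-10, -3, 2, 21, 29, 22, 40]
Partition 4: pivot=22 at index 4 -> [-10, -3, 2, 21, 22, 29, 40]


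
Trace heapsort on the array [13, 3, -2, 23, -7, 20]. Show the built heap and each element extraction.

Build heap: [23, 13, 20, 3, -7, -2]
Extract 23: [20, 13, -2, 3, -7, 23]
Extract 20: [13, 3, -2, -7, 20, 23]
Extract 13: [3, -7, -2, 13, 20, 23]
Extract 3: [-2, -7, 3, 13, 20, 23]
Extract -2: [-7, -2, 3, 13, 20, 23]


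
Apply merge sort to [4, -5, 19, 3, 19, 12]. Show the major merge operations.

Divide and conquer:
  Merge [-5] + [19] -> [-5, 19]
  Merge [4] + [-5, 19] -> [-5, 4, 19]
  Merge [19] + [12] -> [12, 19]
  Merge [3] + [12, 19] -> [3, 12, 19]
  Merge [-5, 4, 19] + [3, 12, 19] -> [-5, 3, 4, 12, 19, 19]


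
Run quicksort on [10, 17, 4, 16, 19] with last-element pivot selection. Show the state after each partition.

Partition 1: pivot=19 at index 4 -> [10, 17, 4, 16, 19]
Partition 2: pivot=16 at index 2 -> [10, 4, 16, 17, 19]
Partition 3: pivot=4 at index 0 -> [4, 10, 16, 17, 19]


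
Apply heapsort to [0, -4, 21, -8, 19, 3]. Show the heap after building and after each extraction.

Build heap: [21, 19, 3, -8, -4, 0]
Extract 21: [19, 0, 3, -8, -4, 21]
Extract 19: [3, 0, -4, -8, 19, 21]
Extract 3: [0, -8, -4, 3, 19, 21]
Extract 0: [-4, -8, 0, 3, 19, 21]
Extract -4: [-8, -4, 0, 3, 19, 21]


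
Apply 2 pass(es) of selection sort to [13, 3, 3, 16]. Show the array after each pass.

Pass 1: Select minimum 3 at index 1, swap -> [3, 13, 3, 16]
Pass 2: Select minimum 3 at index 2, swap -> [3, 3, 13, 16]


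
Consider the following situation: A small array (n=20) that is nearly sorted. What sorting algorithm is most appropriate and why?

Best choice: Insertion sort
Reason: Insertion sort is O(n) for nearly sorted arrays and has low overhead


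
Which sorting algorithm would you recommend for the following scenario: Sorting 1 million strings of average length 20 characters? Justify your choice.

Best choice: MSD radix sort or Mergesort
Reason: MSD radix sort is a non-comparison sort that buckets the strings by successive character positions, running in time proportional to the total number of characters examined rather than O(n log n) string comparisons; mergesort is a stable O(n log n)-comparison alternative that works for arbitrary variable-length keys


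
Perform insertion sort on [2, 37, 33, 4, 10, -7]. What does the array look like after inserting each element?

First element 2 is already 'sorted'
Insert 37: shifted 0 elements -> [2, 37, 33, 4, 10, -7]
Insert 33: shifted 1 elements -> [2, 33, 37, 4, 10, -7]
Insert 4: shifted 2 elements -> [2, 4, 33, 37, 10, -7]
Insert 10: shifted 2 elements -> [2, 4, 10, 33, 37, -7]
Insert -7: shifted 5 elements -> [-7, 2, 4, 10, 33, 37]


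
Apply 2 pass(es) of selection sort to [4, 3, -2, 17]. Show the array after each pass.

Pass 1: Select minimum -2 at index 2, swap -> [-2, 3, 4, 17]
Pass 2: Select minimum 3 at index 1, swap -> [-2, 3, 4, 17]


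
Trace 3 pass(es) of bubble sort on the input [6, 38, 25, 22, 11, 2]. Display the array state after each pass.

After pass 1: [6, 25, 22, 11, 2, 38] (4 swaps)
After pass 2: [6, 22, 11, 2, 25, 38] (3 swaps)
After pass 3: [6, 11, 2, 22, 25, 38] (2 swaps)
Total swaps: 9


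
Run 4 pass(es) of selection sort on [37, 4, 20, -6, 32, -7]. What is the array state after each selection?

Pass 1: Select minimum -7 at index 5, swap -> [-7, 4, 20, -6, 32, 37]
Pass 2: Select minimum -6 at index 3, swap -> [-7, -6, 20, 4, 32, 37]
Pass 3: Select minimum 4 at index 3, swap -> [-7, -6, 4, 20, 32, 37]
Pass 4: Select minimum 20 at index 3, swap -> [-7, -6, 4, 20, 32, 37]


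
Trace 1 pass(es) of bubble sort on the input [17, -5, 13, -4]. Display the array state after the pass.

After pass 1: [-5, 13, -4, 17] (3 swaps)
Total swaps: 3


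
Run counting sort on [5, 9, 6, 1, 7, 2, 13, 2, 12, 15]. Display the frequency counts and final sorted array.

Count array: [0, 1, 2, 0, 0, 1, 1, 1, 0, 1, 0, 0, 1, 1, 0, 1]
(count[i] = number of elements equal to i)
Cumulative count: [0, 1, 3, 3, 3, 4, 5, 6, 6, 7, 7, 7, 8, 9, 9, 10]
Sorted: [1, 2, 2, 5, 6, 7, 9, 12, 13, 15]


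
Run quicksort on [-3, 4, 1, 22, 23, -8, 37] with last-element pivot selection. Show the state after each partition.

Partition 1: pivot=37 at index 6 -> [-3, 4, 1, 22, 23, -8, 37]
Partition 2: pivot=-8 at index 0 -> [-8, 4, 1, 22, 23, -3, 37]
Partition 3: pivot=-3 at index 1 -> [-8, -3, 1, 22, 23, 4, 37]
Partition 4: pivot=4 at index 3 -> [-8, -3, 1, 4, 23, 22, 37]
Partition 5: pivot=22 at index 4 -> [-8, -3, 1, 4, 22, 23, 37]


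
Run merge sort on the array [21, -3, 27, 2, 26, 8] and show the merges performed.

Divide and conquer:
  Merge [-3] + [27] -> [-3, 27]
  Merge [21] + [-3, 27] -> [-3, 21, 27]
  Merge [26] + [8] -> [8, 26]
  Merge [2] + [8, 26] -> [2, 8, 26]
  Merge [-3, 21, 27] + [2, 8, 26] -> [-3, 2, 8, 21, 26, 27]


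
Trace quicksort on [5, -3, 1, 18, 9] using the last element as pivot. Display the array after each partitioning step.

Partition 1: pivot=9 at index 3 -> [5, -3, 1, 9, 18]
Partition 2: pivot=1 at index 1 -> [-3, 1, 5, 9, 18]


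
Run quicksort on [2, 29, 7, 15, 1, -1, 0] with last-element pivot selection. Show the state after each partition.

Partition 1: pivot=0 at index 1 -> [-1, 0, 7, 15, 1, 2, 29]
Partition 2: pivot=29 at index 6 -> [-1, 0, 7, 15, 1, 2, 29]
Partition 3: pivot=2 at index 3 -> [-1, 0, 1, 2, 7, 15, 29]
Partition 4: pivot=15 at index 5 -> [-1, 0, 1, 2, 7, 15, 29]


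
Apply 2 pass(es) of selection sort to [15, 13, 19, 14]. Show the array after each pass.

Pass 1: Select minimum 13 at index 1, swap -> [13, 15, 19, 14]
Pass 2: Select minimum 14 at index 3, swap -> [13, 14, 19, 15]


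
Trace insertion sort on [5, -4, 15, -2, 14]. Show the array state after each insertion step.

First element 5 is already 'sorted'
Insert -4: shifted 1 elements -> [-4, 5, 15, -2, 14]
Insert 15: shifted 0 elements -> [-4, 5, 15, -2, 14]
Insert -2: shifted 2 elements -> [-4, -2, 5, 15, 14]
Insert 14: shifted 1 elements -> [-4, -2, 5, 14, 15]


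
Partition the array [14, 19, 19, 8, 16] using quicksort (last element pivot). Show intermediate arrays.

Partition 1: pivot=16 at index 2 -> [14, 8, 16, 19, 19]
Partition 2: pivot=8 at index 0 -> [8, 14, 16, 19, 19]
Partition 3: pivot=19 at index 4 -> [8, 14, 16, 19, 19]


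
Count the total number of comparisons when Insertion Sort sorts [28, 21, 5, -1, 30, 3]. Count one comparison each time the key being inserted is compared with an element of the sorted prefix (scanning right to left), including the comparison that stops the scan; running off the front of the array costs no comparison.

Insert 21: 28 > 21 (shift), reached front = 1 comparison(s) -> [21, 28, 5, -1, 30, 3]
Insert 5: 28 > 5 (shift), 21 > 5 (shift), reached front = 2 comparison(s) -> [5, 21, 28, -1, 30, 3]
Insert -1: 28 > -1 (shift), 21 > -1 (shift), 5 > -1 (shift), reached front = 3 comparison(s) -> [-1, 5, 21, 28, 30, 3]
Insert 30: 28 <= 30 (stop) = 1 comparison(s) -> [-1, 5, 21, 28, 30, 3]
Insert 3: 30 > 3 (shift), 28 > 3 (shift), 21 > 3 (shift), 5 > 3 (shift), -1 <= 3 (stop) = 5 comparison(s) -> [-1, 3, 5, 21, 28, 30]
Total comparisons: 1 + 2 + 3 + 1 + 5 = 12


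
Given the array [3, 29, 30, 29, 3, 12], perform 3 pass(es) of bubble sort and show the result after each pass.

After pass 1: [3, 29, 29, 3, 12, 30] (3 swaps)
After pass 2: [3, 29, 3, 12, 29, 30] (2 swaps)
After pass 3: [3, 3, 12, 29, 29, 30] (2 swaps)
Total swaps: 7


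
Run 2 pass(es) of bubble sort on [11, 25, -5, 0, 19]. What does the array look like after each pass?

After pass 1: [11, -5, 0, 19, 25] (3 swaps)
After pass 2: [-5, 0, 11, 19, 25] (2 swaps)
Total swaps: 5


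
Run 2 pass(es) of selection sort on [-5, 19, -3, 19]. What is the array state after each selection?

Pass 1: Select minimum -5 at index 0, swap -> [-5, 19, -3, 19]
Pass 2: Select minimum -3 at index 2, swap -> [-5, -3, 19, 19]


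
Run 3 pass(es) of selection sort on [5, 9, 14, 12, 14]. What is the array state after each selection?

Pass 1: Select minimum 5 at index 0, swap -> [5, 9, 14, 12, 14]
Pass 2: Select minimum 9 at index 1, swap -> [5, 9, 14, 12, 14]
Pass 3: Select minimum 12 at index 3, swap -> [5, 9, 12, 14, 14]


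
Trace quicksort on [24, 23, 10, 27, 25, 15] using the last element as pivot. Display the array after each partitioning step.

Partition 1: pivot=15 at index 1 -> [10, 15, 24, 27, 25, 23]
Partition 2: pivot=23 at index 2 -> [10, 15, 23, 27, 25, 24]
Partition 3: pivot=24 at index 3 -> [10, 15, 23, 24, 25, 27]
Partition 4: pivot=27 at index 5 -> [10, 15, 23, 24, 25, 27]


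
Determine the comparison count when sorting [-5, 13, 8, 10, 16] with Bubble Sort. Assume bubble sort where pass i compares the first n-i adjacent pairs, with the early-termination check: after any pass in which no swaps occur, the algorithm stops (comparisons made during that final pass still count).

Pass 1: compare adjacent pairs (0,1)..(3,4) = 4 comparison(s), 2 swap(s) -> [-5, 8, 10, 13, 16]
Pass 2: compare adjacent pairs (0,1)..(2,3) = 3 comparison(s), 0 swap(s) -> [-5, 8, 10, 13, 16]
No swaps in this pass, so bubble sort stops here.
Total comparisons: 4 + 3 = 7


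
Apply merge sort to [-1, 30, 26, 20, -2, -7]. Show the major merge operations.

Divide and conquer:
  Merge [30] + [26] -> [26, 30]
  Merge [-1] + [26, 30] -> [-1, 26, 30]
  Merge [-2] + [-7] -> [-7, -2]
  Merge [20] + [-7, -2] -> [-7, -2, 20]
  Merge [-1, 26, 30] + [-7, -2, 20] -> [-7, -2, -1, 20, 26, 30]


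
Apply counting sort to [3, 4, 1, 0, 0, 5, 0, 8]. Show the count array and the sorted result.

Count array: [3, 1, 0, 1, 1, 1, 0, 0, 1]
(count[i] = number of elements equal to i)
Cumulative count: [3, 4, 4, 5, 6, 7, 7, 7, 8]
Sorted: [0, 0, 0, 1, 3, 4, 5, 8]


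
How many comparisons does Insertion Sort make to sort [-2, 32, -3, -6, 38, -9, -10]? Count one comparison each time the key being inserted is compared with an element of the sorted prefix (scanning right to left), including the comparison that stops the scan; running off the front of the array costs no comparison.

Insert 32: -2 <= 32 (stop) = 1 comparison(s) -> [-2, 32, -3, -6, 38, -9, -10]
Insert -3: 32 > -3 (shift), -2 > -3 (shift), reached front = 2 comparison(s) -> [-3, -2, 32, -6, 38, -9, -10]
Insert -6: 32 > -6 (shift), -2 > -6 (shift), -3 > -6 (shift), reached front = 3 comparison(s) -> [-6, -3, -2, 32, 38, -9, -10]
Insert 38: 32 <= 38 (stop) = 1 comparison(s) -> [-6, -3, -2, 32, 38, -9, -10]
Insert -9: 38 > -9 (shift), 32 > -9 (shift), -2 > -9 (shift), -3 > -9 (shift), -6 > -9 (shift), reached front = 5 comparison(s) -> [-9, -6, -3, -2, 32, 38, -10]
Insert -10: 38 > -10 (shift), 32 > -10 (shift), -2 > -10 (shift), -3 > -10 (shift), -6 > -10 (shift), -9 > -10 (shift), reached front = 6 comparison(s) -> [-10, -9, -6, -3, -2, 32, 38]
Total comparisons: 1 + 2 + 3 + 1 + 5 + 6 = 18


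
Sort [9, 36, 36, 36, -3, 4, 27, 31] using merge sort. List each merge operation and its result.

Divide and conquer:
  Merge [9] + [36] -> [9, 36]
  Merge [36] + [36] -> [36, 36]
  Merge [9, 36] + [36, 36] -> [9, 36, 36, 36]
  Merge [-3] + [4] -> [-3, 4]
  Merge [27] + [31] -> [27, 31]
  Merge [-3, 4] + [27, 31] -> [-3, 4, 27, 31]
  Merge [9, 36, 36, 36] + [-3, 4, 27, 31] -> [-3, 4, 9, 27, 31, 36, 36, 36]


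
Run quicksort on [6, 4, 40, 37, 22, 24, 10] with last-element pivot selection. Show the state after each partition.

Partition 1: pivot=10 at index 2 -> [6, 4, 10, 37, 22, 24, 40]
Partition 2: pivot=4 at index 0 -> [4, 6, 10, 37, 22, 24, 40]
Partition 3: pivot=40 at index 6 -> [4, 6, 10, 37, 22, 24, 40]
Partition 4: pivot=24 at index 4 -> [4, 6, 10, 22, 24, 37, 40]


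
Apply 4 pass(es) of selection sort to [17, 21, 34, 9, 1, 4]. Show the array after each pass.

Pass 1: Select minimum 1 at index 4, swap -> [1, 21, 34, 9, 17, 4]
Pass 2: Select minimum 4 at index 5, swap -> [1, 4, 34, 9, 17, 21]
Pass 3: Select minimum 9 at index 3, swap -> [1, 4, 9, 34, 17, 21]
Pass 4: Select minimum 17 at index 4, swap -> [1, 4, 9, 17, 34, 21]


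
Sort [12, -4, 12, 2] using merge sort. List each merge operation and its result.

Divide and conquer:
  Merge [12] + [-4] -> [-4, 12]
  Merge [12] + [2] -> [2, 12]
  Merge [-4, 12] + [2, 12] -> [-4, 2, 12, 12]


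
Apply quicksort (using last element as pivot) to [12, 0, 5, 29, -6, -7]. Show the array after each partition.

Partition 1: pivot=-7 at index 0 -> [-7, 0, 5, 29, -6, 12]
Partition 2: pivot=12 at index 4 -> [-7, 0, 5, -6, 12, 29]
Partition 3: pivot=-6 at index 1 -> [-7, -6, 5, 0, 12, 29]
Partition 4: pivot=0 at index 2 -> [-7, -6, 0, 5, 12, 29]


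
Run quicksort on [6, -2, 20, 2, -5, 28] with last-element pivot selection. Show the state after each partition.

Partition 1: pivot=28 at index 5 -> [6, -2, 20, 2, -5, 28]
Partition 2: pivot=-5 at index 0 -> [-5, -2, 20, 2, 6, 28]
Partition 3: pivot=6 at index 3 -> [-5, -2, 2, 6, 20, 28]
Partition 4: pivot=2 at index 2 -> [-5, -2, 2, 6, 20, 28]
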